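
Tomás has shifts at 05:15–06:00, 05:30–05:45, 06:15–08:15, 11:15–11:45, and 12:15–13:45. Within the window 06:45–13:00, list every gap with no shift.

08:15-11:15, 11:45-12:15

The merged coverage is 05:15-06:00, 06:15-08:15, 11:15-11:45, 12:15-13:45.
Complement within 06:45-13:00: 08:15-11:15, 11:45-12:15.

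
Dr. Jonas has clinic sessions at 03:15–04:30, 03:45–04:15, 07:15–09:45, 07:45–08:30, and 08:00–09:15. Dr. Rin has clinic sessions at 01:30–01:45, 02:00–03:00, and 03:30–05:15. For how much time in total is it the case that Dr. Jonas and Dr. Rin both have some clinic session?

A, merged: 03:15-04:30, 07:15-09:45.
A ∩ B = 03:30-04:30.
Total: 1 h.

1 h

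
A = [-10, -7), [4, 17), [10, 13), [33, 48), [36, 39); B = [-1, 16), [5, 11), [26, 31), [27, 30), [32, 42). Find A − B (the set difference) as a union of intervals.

[-10, -7) ∪ [16, 17) ∪ [42, 48)

Merge the first list: [-10, -7), [4, 17), [33, 48).
Merge the second list: [-1, 16), [26, 31), [32, 42).
[-10, -7): no B overlap → unchanged.
[4, 17) minus B → [16, 17).
[33, 48) minus B → [42, 48).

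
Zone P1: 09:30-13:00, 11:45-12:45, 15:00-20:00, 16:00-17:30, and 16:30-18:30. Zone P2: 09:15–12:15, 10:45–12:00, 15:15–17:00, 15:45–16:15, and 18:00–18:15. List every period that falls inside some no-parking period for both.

09:30-12:15, 15:15-17:00, 18:00-18:15

First set merges to 09:30-13:00, 15:00-20:00.
Second set merges to 09:15-12:15, 15:15-17:00, 18:00-18:15.
09:30-13:00 meets the second set on 09:30-12:15.
15:00-20:00 meets the second set on 15:15-17:00, 18:00-18:15.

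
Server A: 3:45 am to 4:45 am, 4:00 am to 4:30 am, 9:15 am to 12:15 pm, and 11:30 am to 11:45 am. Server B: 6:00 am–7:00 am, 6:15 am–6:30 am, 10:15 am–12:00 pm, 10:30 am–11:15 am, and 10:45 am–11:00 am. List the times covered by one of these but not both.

A, merged: 3:45 am–4:45 am, 9:15 am–12:15 pm.
B, merged: 6:00 am–7:00 am, 10:15 am–12:00 pm.
A \ B = 3:45 am–4:45 am, 9:15 am–10:15 am, 12:00 pm–12:15 pm.
B \ A = 6:00 am–7:00 am.
Union of the two gives the symmetric difference.

3:45 am–4:45 am, 6:00 am–7:00 am, 9:15 am–10:15 am, 12:00 pm–12:15 pm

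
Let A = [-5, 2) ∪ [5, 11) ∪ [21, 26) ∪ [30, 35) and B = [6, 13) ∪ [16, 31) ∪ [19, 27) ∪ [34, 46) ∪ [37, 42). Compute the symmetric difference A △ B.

Merge the second list: [6, 13), [16, 31), [34, 46).
A but not B: [-5, 2), [5, 6), [31, 34).
B but not A: [11, 13), [16, 21), [26, 30), [35, 46).
Combining gives A △ B.

[-5, 2) ∪ [5, 6) ∪ [11, 13) ∪ [16, 21) ∪ [26, 30) ∪ [31, 34) ∪ [35, 46)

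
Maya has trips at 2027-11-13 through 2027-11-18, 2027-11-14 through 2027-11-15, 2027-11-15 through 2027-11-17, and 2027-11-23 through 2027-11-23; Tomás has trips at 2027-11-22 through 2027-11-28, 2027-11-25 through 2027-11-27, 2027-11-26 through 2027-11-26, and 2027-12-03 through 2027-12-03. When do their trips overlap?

Merge the first list: 2027-11-13 through 2027-11-18, 2027-11-23 through 2027-11-23.
Merge the second list: 2027-11-22 through 2027-11-28, 2027-12-03 through 2027-12-03.
2027-11-13 through 2027-11-18 meets no B interval.
2027-11-23 through 2027-11-23 ∩ B → 2027-11-23 through 2027-11-23.

2027-11-23 through 2027-11-23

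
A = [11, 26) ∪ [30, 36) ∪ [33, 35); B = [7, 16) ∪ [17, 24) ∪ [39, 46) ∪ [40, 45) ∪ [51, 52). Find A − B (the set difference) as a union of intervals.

First set merges to [11, 26), [30, 36).
Second set merges to [7, 16), [17, 24), [39, 46), [51, 52).
[11, 26) minus B → [16, 17), [24, 26).
[30, 36): no B overlap → unchanged.

[16, 17) ∪ [24, 26) ∪ [30, 36)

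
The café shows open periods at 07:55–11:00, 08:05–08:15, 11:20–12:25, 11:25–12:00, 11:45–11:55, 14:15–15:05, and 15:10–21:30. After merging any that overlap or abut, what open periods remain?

07:55–11:00, 11:20–12:25, 14:15–15:05, 15:10–21:30

08:05–08:15 overlaps/touches 07:55–11:00 → extend to 07:55–11:00.
11:20–12:25 is disjoint → start new block.
11:25–12:00 overlaps/touches 11:20–12:25 → extend to 11:20–12:25.
11:45–11:55 overlaps/touches 11:20–12:25 → extend to 11:20–12:25.
14:15–15:05 is disjoint → start new block.
15:10–21:30 is disjoint → start new block.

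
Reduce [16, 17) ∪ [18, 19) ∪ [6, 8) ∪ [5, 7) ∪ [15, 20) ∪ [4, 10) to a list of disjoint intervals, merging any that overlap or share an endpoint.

[4, 10) ∪ [15, 20)

Sort by start: [4, 10), [5, 7), [6, 8), [15, 20), [16, 17), [18, 19).
[5, 7) overlaps/touches [4, 10) → extend to [4, 10).
[6, 8) overlaps/touches [4, 10) → extend to [4, 10).
[15, 20) is disjoint → start new block.
[16, 17) overlaps/touches [15, 20) → extend to [15, 20).
[18, 19) overlaps/touches [15, 20) → extend to [15, 20).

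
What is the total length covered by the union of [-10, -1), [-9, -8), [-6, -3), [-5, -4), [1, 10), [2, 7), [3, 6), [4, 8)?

Merged: [-10, -1), [1, 10).
Lengths: 9 + 9 = 18.

18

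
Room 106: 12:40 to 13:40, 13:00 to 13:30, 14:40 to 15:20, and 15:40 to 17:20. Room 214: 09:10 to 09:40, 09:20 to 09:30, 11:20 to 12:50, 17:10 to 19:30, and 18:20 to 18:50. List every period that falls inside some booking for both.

Merge the first list: 12:40–13:40, 14:40–15:20, 15:40–17:20.
Merge the second list: 09:10–09:40, 11:20–12:50, 17:10–19:30.
12:40–13:40 meets the second set on 12:40–12:50.
14:40–15:20: no overlap with the second set.
15:40–17:20 meets the second set on 17:10–17:20.

12:40–12:50, 17:10–17:20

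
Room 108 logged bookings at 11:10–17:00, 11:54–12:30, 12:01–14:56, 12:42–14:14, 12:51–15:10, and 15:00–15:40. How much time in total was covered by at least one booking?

5 h 50 min

Merged: 11:10-17:00.
Length: 5 h 50 min.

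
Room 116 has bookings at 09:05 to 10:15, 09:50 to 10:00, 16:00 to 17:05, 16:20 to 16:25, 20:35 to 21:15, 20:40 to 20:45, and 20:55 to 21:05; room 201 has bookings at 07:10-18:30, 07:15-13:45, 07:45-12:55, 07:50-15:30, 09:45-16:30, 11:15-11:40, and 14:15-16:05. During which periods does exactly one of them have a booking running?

07:10–09:05, 10:15–16:00, 17:05–18:30, 20:35–21:15

A, merged: 09:05–10:15, 16:00–17:05, 20:35–21:15.
B, merged: 07:10–18:30.
Only in the first: 20:35–21:15.
Only in the second: 07:10–09:05, 10:15–16:00, 17:05–18:30.
Together these are the periods covered by exactly one.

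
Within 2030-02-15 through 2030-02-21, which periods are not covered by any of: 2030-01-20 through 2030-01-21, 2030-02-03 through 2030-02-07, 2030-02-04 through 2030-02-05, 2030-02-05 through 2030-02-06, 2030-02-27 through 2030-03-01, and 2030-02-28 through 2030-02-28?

The merged coverage is 2030-01-20 through 2030-01-21, 2030-02-03 through 2030-02-07, 2030-02-27 through 2030-03-01.
Uncovered inside 2030-02-15 through 2030-02-21: 2030-02-15 through 2030-02-21.

2030-02-15 through 2030-02-21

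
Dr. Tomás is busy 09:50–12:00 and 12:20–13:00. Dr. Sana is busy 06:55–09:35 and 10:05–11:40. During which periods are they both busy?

10:05-11:40

09:50-12:00 overlaps B on 10:05-11:40.
12:20-13:00 falls entirely outside B.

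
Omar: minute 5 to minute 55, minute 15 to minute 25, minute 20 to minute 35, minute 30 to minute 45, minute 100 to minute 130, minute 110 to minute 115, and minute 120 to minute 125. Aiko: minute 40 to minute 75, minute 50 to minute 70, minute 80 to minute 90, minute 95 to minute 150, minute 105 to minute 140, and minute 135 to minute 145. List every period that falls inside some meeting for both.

minute 40 to minute 55, minute 100 to minute 130

Merge the first list: minute 5 to minute 55, minute 100 to minute 130.
Merge the second list: minute 40 to minute 75, minute 80 to minute 90, minute 95 to minute 150.
minute 5 to minute 55 ∩ B → minute 40 to minute 55.
minute 100 to minute 130 ∩ B → minute 100 to minute 130.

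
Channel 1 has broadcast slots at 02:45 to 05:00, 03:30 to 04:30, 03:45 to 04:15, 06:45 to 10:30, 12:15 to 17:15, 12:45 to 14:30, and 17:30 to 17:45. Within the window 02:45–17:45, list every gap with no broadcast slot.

05:00–06:45, 10:30–12:15, 17:15–17:30

Covered (merged): 02:45–05:00, 06:45–10:30, 12:15–17:15, 17:30–17:45.
Uncovered inside 02:45–17:45: 05:00–06:45, 10:30–12:15, 17:15–17:30.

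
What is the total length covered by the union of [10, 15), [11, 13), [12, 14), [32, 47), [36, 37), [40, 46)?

Merged: [10, 15), [32, 47).
Lengths: 5 + 15 = 20.

20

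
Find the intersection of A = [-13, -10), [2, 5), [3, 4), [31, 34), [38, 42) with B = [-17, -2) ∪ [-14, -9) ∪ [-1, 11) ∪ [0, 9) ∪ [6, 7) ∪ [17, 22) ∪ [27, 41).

First set merges to [-13, -10), [2, 5), [31, 34), [38, 42).
Second set merges to [-17, -2), [-1, 11), [17, 22), [27, 41).
[-13, -10) overlaps B on [-13, -10).
[2, 5) overlaps B on [2, 5).
[31, 34) overlaps B on [31, 34).
[38, 42) overlaps B on [38, 41).

[-13, -10) ∪ [2, 5) ∪ [31, 34) ∪ [38, 41)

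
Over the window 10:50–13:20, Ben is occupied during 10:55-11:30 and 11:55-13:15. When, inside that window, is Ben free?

Covered (merged): 10:55–11:30, 11:55–13:15.
Complement within 10:50–13:20: 10:50–10:55, 11:30–11:55, 13:15–13:20.

10:50–10:55, 11:30–11:55, 13:15–13:20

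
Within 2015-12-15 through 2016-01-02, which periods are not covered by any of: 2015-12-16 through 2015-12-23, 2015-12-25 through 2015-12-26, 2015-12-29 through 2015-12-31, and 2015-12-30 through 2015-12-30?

The merged coverage is 2015-12-16 through 2015-12-23, 2015-12-25 through 2015-12-26, 2015-12-29 through 2015-12-31.
Uncovered inside 2015-12-15 through 2016-01-02: 2015-12-15 through 2015-12-15, 2015-12-24 through 2015-12-24, 2015-12-27 through 2015-12-28, 2016-01-01 through 2016-01-02.

2015-12-15 through 2015-12-15, 2015-12-24 through 2015-12-24, 2015-12-27 through 2015-12-28, 2016-01-01 through 2016-01-02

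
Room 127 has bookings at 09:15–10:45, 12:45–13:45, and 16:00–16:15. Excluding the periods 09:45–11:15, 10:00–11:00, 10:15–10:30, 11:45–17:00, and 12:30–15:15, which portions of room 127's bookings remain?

Merge the second list: 09:45–11:15, 11:45–17:00.
09:15–10:45 minus B → 09:15–09:45.
12:45–13:45: fully covered by B → removed.
16:00–16:15: fully covered by B → removed.

09:15–09:45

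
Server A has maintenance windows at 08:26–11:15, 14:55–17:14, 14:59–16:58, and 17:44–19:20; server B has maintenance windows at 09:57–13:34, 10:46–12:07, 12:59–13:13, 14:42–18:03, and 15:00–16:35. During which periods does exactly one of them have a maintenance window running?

A, merged: 08:26–11:15, 14:55–17:14, 17:44–19:20.
B, merged: 09:57–13:34, 14:42–18:03.
A \ B = 08:26–09:57, 18:03–19:20.
B \ A = 11:15–13:34, 14:42–14:55, 17:14–17:44.
Union of the two gives the symmetric difference.

08:26–09:57, 11:15–13:34, 14:42–14:55, 17:14–17:44, 18:03–19:20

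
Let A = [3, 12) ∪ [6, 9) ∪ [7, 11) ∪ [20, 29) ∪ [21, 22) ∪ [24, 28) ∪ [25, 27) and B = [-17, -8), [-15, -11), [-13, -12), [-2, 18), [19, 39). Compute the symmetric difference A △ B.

[-17, -8) ∪ [-2, 3) ∪ [12, 18) ∪ [19, 20) ∪ [29, 39)

Merge the first list: [3, 12), [20, 29).
Merge the second list: [-17, -8), [-2, 18), [19, 39).
A but not B: none.
B but not A: [-17, -8), [-2, 3), [12, 18), [19, 20), [29, 39).
Combining gives A △ B.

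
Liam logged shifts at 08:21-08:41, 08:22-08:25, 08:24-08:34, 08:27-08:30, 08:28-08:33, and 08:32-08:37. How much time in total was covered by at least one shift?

20 min

Merged: 08:21–08:41.
Length: 20 min.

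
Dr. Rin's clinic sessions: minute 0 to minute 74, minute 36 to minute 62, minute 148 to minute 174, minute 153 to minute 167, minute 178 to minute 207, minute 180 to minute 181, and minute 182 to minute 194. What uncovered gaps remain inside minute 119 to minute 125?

minute 119 to minute 125

The merged coverage is minute 0 to minute 74, minute 148 to minute 174, minute 178 to minute 207.
Complement within minute 119 to minute 125: minute 119 to minute 125.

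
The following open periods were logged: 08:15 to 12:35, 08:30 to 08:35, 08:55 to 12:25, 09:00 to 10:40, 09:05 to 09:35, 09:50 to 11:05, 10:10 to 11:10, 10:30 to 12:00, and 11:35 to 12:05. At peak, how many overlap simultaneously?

At 10:30, 6 of the intervals are simultaneously active.
No point has more.

6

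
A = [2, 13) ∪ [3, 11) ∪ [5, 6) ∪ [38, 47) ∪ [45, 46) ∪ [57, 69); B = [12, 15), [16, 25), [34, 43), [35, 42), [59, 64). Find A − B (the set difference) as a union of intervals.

Merge the first list: [2, 13), [38, 47), [57, 69).
Merge the second list: [12, 15), [16, 25), [34, 43), [59, 64).
[2, 13) with B removed leaves [2, 12).
[38, 47) with B removed leaves [43, 47).
[57, 69) with B removed leaves [57, 59), [64, 69).

[2, 12) ∪ [43, 47) ∪ [57, 59) ∪ [64, 69)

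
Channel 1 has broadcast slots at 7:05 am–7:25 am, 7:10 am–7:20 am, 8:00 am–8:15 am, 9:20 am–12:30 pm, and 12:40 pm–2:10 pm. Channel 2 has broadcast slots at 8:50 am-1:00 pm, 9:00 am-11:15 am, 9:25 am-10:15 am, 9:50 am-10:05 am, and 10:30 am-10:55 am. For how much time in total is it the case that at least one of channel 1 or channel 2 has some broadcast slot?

A, merged: 7:05 am-7:25 am, 8:00 am-8:15 am, 9:20 am-12:30 pm, 12:40 pm-2:10 pm.
B, merged: 8:50 am-1:00 pm.
A ∪ B = 7:05 am-7:25 am, 8:00 am-8:15 am, 8:50 am-2:10 pm.
Total: 20 min + 15 min + 5 h 20 min = 5 h 55 min.

5 h 55 min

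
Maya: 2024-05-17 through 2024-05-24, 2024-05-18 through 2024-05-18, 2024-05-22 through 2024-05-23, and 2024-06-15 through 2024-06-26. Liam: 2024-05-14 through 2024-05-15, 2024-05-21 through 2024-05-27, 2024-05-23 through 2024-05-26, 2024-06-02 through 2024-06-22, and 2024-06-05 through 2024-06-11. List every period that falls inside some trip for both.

2024-05-21 through 2024-05-24, 2024-06-15 through 2024-06-22

A, merged: 2024-05-17 through 2024-05-24, 2024-06-15 through 2024-06-26.
B, merged: 2024-05-14 through 2024-05-15, 2024-05-21 through 2024-05-27, 2024-06-02 through 2024-06-22.
2024-05-17 through 2024-05-24 overlaps B on 2024-05-21 through 2024-05-24.
2024-06-15 through 2024-06-26 overlaps B on 2024-06-15 through 2024-06-22.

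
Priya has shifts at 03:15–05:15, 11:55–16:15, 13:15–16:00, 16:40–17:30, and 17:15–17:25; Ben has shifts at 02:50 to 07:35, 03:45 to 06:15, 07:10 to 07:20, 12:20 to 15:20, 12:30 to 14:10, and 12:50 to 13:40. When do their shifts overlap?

03:15–05:15, 12:20–15:20

Merge the first list: 03:15–05:15, 11:55–16:15, 16:40–17:30.
Merge the second list: 02:50–07:35, 12:20–15:20.
03:15–05:15 ∩ B → 03:15–05:15.
11:55–16:15 ∩ B → 12:20–15:20.
16:40–17:30 meets no B interval.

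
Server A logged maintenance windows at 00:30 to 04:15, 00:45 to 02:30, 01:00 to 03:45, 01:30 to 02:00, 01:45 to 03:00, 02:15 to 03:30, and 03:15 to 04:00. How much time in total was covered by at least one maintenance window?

3 h 45 min

Merged: 00:30–04:15.
Length: 3 h 45 min.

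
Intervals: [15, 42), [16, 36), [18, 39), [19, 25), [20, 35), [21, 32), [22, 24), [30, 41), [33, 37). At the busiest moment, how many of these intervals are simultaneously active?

At 22, 7 of the intervals are simultaneously active.
No point has more.

7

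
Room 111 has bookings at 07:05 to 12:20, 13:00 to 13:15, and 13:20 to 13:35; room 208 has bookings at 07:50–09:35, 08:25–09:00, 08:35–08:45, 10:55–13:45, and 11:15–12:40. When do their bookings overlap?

07:50–09:35, 10:55–12:20, 13:00–13:15, 13:20–13:35

Merge the second list: 07:50–09:35, 10:55–13:45.
07:05–12:20 overlaps B on 07:50–09:35, 10:55–12:20.
13:00–13:15 overlaps B on 13:00–13:15.
13:20–13:35 overlaps B on 13:20–13:35.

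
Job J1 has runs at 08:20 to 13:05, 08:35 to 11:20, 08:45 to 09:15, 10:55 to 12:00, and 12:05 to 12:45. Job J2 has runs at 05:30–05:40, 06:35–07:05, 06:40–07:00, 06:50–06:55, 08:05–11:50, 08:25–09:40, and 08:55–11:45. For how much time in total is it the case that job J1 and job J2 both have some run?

First set merges to 08:20-13:05.
Second set merges to 05:30-05:40, 06:35-07:05, 08:05-11:50.
A ∩ B = 08:20-11:50.
Total: 3 h 30 min.

3 h 30 min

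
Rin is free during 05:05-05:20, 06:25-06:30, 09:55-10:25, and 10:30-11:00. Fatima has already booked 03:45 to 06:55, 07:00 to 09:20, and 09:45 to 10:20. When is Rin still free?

10:20–10:25, 10:30–11:00

05:05–05:20: entirely removed.
06:25–06:30: entirely removed.
09:55–10:25 \ B = 10:20–10:25.
10:30–11:00: nothing removed.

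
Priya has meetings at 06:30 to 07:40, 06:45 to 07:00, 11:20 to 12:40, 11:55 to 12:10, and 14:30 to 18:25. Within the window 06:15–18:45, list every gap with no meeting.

06:15-06:30, 07:40-11:20, 12:40-14:30, 18:25-18:45

After merging, the occupied span is 06:30-07:40, 11:20-12:40, 14:30-18:25.
Uncovered inside 06:15-18:45: 06:15-06:30, 07:40-11:20, 12:40-14:30, 18:25-18:45.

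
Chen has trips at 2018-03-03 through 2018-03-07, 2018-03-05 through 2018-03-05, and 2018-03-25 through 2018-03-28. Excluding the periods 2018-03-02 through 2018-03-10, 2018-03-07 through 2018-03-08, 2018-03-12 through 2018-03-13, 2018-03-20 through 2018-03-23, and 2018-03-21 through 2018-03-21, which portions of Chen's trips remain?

A, merged: 2018-03-03 through 2018-03-07, 2018-03-25 through 2018-03-28.
B, merged: 2018-03-02 through 2018-03-10, 2018-03-12 through 2018-03-13, 2018-03-20 through 2018-03-23.
2018-03-03 through 2018-03-07: entirely removed.
2018-03-25 through 2018-03-28: nothing removed.

2018-03-25 through 2018-03-28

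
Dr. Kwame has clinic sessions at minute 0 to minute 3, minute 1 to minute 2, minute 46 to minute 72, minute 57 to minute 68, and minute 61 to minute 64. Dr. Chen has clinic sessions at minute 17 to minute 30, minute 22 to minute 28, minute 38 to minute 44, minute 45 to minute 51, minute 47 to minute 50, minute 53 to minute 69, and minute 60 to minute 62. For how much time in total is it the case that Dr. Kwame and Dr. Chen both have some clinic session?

21 minutes

First set merges to minute 0 to minute 3, minute 46 to minute 72.
Second set merges to minute 17 to minute 30, minute 38 to minute 44, minute 45 to minute 51, minute 53 to minute 69.
A ∩ B = minute 46 to minute 51, minute 53 to minute 69.
Total: 5 minutes + 16 minutes = 21 minutes.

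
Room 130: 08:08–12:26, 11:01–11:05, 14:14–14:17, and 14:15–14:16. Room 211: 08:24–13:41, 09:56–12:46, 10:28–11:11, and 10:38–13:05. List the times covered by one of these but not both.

08:08–08:24, 12:26–13:41, 14:14–14:17

A, merged: 08:08–12:26, 14:14–14:17.
B, merged: 08:24–13:41.
A \ B = 08:08–08:24, 14:14–14:17.
B \ A = 12:26–13:41.
Union of the two gives the symmetric difference.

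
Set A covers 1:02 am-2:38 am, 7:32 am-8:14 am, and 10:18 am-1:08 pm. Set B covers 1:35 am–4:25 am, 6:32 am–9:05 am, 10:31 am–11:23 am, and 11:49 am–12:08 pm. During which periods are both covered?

1:02 am–2:38 am overlaps B on 1:35 am–2:38 am.
7:32 am–8:14 am overlaps B on 7:32 am–8:14 am.
10:18 am–1:08 pm overlaps B on 10:31 am–11:23 am, 11:49 am–12:08 pm.

1:35 am–2:38 am, 7:32 am–8:14 am, 10:31 am–11:23 am, 11:49 am–12:08 pm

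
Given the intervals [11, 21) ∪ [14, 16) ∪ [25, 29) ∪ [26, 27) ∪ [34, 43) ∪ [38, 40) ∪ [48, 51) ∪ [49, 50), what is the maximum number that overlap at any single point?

2

At 14, 2 of the intervals are simultaneously active.
No point has more.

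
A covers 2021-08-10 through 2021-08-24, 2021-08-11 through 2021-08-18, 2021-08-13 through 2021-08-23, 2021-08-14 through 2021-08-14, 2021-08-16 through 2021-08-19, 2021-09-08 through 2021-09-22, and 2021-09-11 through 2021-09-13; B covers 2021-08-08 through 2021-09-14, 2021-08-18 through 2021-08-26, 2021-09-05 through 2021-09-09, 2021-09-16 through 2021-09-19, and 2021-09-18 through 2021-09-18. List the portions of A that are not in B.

Merge the first list: 2021-08-10 through 2021-08-24, 2021-09-08 through 2021-09-22.
Merge the second list: 2021-08-08 through 2021-09-14, 2021-09-16 through 2021-09-19.
2021-08-10 through 2021-08-24: fully covered by B → removed.
2021-09-08 through 2021-09-22 minus B → 2021-09-15 through 2021-09-15, 2021-09-20 through 2021-09-22.

2021-09-15 through 2021-09-15, 2021-09-20 through 2021-09-22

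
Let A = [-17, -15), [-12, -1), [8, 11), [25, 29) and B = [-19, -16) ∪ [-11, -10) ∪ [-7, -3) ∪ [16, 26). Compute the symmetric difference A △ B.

Only in the first: [-16, -15), [-12, -11), [-10, -7), [-3, -1), [8, 11), [26, 29).
Only in the second: [-19, -17), [16, 25).
Together these are the periods covered by exactly one.

[-19, -17) ∪ [-16, -15) ∪ [-12, -11) ∪ [-10, -7) ∪ [-3, -1) ∪ [8, 11) ∪ [16, 25) ∪ [26, 29)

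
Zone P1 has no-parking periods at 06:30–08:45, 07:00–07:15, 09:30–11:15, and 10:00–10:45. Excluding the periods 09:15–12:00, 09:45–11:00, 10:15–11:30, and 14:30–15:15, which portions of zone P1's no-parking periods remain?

A, merged: 06:30-08:45, 09:30-11:15.
B, merged: 09:15-12:00, 14:30-15:15.
06:30-08:45: nothing removed.
09:30-11:15: entirely removed.

06:30-08:45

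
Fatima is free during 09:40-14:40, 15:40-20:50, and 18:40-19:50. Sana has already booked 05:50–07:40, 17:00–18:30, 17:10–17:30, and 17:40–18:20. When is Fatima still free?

A, merged: 09:40–14:40, 15:40–20:50.
B, merged: 05:50–07:40, 17:00–18:30.
09:40–14:40 is untouched.
15:40–20:50 with B removed leaves 15:40–17:00, 18:30–20:50.

09:40–14:40, 15:40–17:00, 18:30–20:50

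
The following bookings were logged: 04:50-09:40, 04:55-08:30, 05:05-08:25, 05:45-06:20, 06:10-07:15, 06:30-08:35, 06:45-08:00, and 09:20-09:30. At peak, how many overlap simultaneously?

Walk the sorted start/end points keeping a running depth.
The depth first hits 6 at 06:45.

6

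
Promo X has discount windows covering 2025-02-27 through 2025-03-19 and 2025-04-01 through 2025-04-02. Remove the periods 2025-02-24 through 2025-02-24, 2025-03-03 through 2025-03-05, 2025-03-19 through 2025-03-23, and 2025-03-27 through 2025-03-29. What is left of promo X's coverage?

2025-02-27 through 2025-03-02, 2025-03-06 through 2025-03-18, 2025-04-01 through 2025-04-02

2025-02-27 through 2025-03-19 minus B → 2025-02-27 through 2025-03-02, 2025-03-06 through 2025-03-18.
2025-04-01 through 2025-04-02: no B overlap → unchanged.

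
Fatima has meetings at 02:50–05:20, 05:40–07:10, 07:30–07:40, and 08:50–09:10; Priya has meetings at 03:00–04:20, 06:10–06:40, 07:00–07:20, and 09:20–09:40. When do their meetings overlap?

02:50–05:20 overlaps B on 03:00–04:20.
05:40–07:10 overlaps B on 06:10–06:40, 07:00–07:10.
07:30–07:40 falls entirely outside B.
08:50–09:10 falls entirely outside B.

03:00–04:20, 06:10–06:40, 07:00–07:10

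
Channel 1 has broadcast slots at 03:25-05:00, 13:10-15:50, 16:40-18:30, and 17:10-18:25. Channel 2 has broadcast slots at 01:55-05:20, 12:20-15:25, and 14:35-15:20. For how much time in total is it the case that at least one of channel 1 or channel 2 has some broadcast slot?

First set merges to 03:25–05:00, 13:10–15:50, 16:40–18:30.
Second set merges to 01:55–05:20, 12:20–15:25.
A ∪ B = 01:55–05:20, 12:20–15:50, 16:40–18:30.
Total: 3 h 25 min + 3 h 30 min + 1 h 50 min = 8 h 45 min.

8 h 45 min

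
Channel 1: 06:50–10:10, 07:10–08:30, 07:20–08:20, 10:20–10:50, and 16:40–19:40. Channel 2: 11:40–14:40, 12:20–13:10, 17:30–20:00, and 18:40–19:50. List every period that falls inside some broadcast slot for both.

First set merges to 06:50-10:10, 10:20-10:50, 16:40-19:40.
Second set merges to 11:40-14:40, 17:30-20:00.
06:50-10:10 meets no B interval.
10:20-10:50 meets no B interval.
16:40-19:40 ∩ B → 17:30-19:40.

17:30-19:40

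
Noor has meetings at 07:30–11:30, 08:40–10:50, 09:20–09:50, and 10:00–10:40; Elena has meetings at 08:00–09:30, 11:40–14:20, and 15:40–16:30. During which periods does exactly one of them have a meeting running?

07:30–08:00, 09:30–11:30, 11:40–14:20, 15:40–16:30

A, merged: 07:30–11:30.
Only in the first: 07:30–08:00, 09:30–11:30.
Only in the second: 11:40–14:20, 15:40–16:30.
Together these are the periods covered by exactly one.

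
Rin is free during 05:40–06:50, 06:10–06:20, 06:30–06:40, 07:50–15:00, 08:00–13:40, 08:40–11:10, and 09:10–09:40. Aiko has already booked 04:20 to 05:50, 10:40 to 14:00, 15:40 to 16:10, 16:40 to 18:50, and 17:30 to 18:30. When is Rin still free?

A, merged: 05:40–06:50, 07:50–15:00.
B, merged: 04:20–05:50, 10:40–14:00, 15:40–16:10, 16:40–18:50.
05:40–06:50 with B removed leaves 05:50–06:50.
07:50–15:00 with B removed leaves 07:50–10:40, 14:00–15:00.

05:50–06:50, 07:50–10:40, 14:00–15:00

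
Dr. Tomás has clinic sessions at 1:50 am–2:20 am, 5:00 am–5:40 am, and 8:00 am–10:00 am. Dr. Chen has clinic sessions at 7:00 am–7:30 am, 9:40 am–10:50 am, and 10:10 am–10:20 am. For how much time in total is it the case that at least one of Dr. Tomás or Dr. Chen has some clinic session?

4 h 30 min

Second set merges to 7:00 am–7:30 am, 9:40 am–10:50 am.
A ∪ B = 1:50 am–2:20 am, 5:00 am–5:40 am, 7:00 am–7:30 am, 8:00 am–10:50 am.
Total: 30 min + 40 min + 30 min + 2 h 50 min = 4 h 30 min.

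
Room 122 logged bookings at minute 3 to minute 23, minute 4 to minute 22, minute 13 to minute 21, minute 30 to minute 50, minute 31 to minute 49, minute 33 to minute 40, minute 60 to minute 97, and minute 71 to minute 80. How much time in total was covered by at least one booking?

Merged: minute 3 to minute 23, minute 30 to minute 50, minute 60 to minute 97.
Lengths: 20 minutes + 20 minutes + 37 minutes = 77 minutes.

77 minutes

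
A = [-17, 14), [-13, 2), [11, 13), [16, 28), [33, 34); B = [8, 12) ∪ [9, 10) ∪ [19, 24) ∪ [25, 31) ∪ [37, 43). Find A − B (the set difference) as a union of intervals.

[-17, 8) ∪ [12, 14) ∪ [16, 19) ∪ [24, 25) ∪ [33, 34)

A, merged: [-17, 14), [16, 28), [33, 34).
B, merged: [8, 12), [19, 24), [25, 31), [37, 43).
[-17, 14) minus B → [-17, 8), [12, 14).
[16, 28) minus B → [16, 19), [24, 25).
[33, 34): no B overlap → unchanged.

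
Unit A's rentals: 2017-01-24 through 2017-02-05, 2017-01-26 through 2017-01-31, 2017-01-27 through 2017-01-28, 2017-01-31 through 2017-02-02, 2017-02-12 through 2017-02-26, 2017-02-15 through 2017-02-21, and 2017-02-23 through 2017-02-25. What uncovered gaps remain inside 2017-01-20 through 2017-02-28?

2017-01-20 through 2017-01-23, 2017-02-06 through 2017-02-11, 2017-02-27 through 2017-02-28

After merging, the occupied span is 2017-01-24 through 2017-02-05, 2017-02-12 through 2017-02-26.
Gaps within 2017-01-20 through 2017-02-28: 2017-01-20 through 2017-01-23, 2017-02-06 through 2017-02-11, 2017-02-27 through 2017-02-28.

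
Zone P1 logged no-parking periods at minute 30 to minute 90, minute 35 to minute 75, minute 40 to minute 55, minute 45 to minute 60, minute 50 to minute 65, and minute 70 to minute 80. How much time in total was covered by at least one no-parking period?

Merged: minute 30 to minute 90.
Length: 60 minutes.

60 minutes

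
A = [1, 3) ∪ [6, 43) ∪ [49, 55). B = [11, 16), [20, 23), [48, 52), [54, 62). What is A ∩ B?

[11, 16) ∪ [20, 23) ∪ [49, 52) ∪ [54, 55)

[1, 3): no overlap with the second set.
[6, 43) meets the second set on [11, 16), [20, 23).
[49, 55) meets the second set on [49, 52), [54, 55).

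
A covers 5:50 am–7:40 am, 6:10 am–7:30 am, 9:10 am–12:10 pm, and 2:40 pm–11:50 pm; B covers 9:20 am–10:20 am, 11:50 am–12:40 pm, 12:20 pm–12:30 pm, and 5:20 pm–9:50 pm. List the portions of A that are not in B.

5:50 am-7:40 am, 9:10 am-9:20 am, 10:20 am-11:50 am, 2:40 pm-5:20 pm, 9:50 pm-11:50 pm

First set merges to 5:50 am-7:40 am, 9:10 am-12:10 pm, 2:40 pm-11:50 pm.
Second set merges to 9:20 am-10:20 am, 11:50 am-12:40 pm, 5:20 pm-9:50 pm.
5:50 am-7:40 am: nothing removed.
9:10 am-12:10 pm \ B = 9:10 am-9:20 am, 10:20 am-11:50 am.
2:40 pm-11:50 pm \ B = 2:40 pm-5:20 pm, 9:50 pm-11:50 pm.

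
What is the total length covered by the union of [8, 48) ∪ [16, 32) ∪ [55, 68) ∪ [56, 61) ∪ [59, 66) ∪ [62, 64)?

Merged: [8, 48), [55, 68).
Lengths: 40 + 13 = 53.

53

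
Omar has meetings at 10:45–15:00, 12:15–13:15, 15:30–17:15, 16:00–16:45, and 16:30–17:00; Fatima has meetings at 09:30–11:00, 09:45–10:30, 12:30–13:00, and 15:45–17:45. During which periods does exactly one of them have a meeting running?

First set merges to 10:45–15:00, 15:30–17:15.
Second set merges to 09:30–11:00, 12:30–13:00, 15:45–17:45.
A but not B: 11:00–12:30, 13:00–15:00, 15:30–15:45.
B but not A: 09:30–10:45, 17:15–17:45.
Combining gives A △ B.

09:30–10:45, 11:00–12:30, 13:00–15:00, 15:30–15:45, 17:15–17:45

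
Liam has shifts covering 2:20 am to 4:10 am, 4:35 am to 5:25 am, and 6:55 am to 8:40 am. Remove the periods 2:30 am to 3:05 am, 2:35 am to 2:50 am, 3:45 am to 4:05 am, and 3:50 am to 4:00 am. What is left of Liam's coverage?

2:20 am–2:30 am, 3:05 am–3:45 am, 4:05 am–4:10 am, 4:35 am–5:25 am, 6:55 am–8:40 am

Second set merges to 2:30 am–3:05 am, 3:45 am–4:05 am.
2:20 am–4:10 am with B removed leaves 2:20 am–2:30 am, 3:05 am–3:45 am, 4:05 am–4:10 am.
4:35 am–5:25 am is untouched.
6:55 am–8:40 am is untouched.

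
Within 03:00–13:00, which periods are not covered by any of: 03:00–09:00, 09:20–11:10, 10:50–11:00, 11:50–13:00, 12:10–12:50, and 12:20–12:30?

Covered (merged): 03:00–09:00, 09:20–11:10, 11:50–13:00.
Complement within 03:00–13:00: 09:00–09:20, 11:10–11:50.

09:00–09:20, 11:10–11:50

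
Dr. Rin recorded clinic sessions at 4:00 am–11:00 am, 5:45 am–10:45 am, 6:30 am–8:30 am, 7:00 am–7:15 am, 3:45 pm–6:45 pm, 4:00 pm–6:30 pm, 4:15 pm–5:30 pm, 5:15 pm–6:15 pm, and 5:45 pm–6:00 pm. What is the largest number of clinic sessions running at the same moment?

4

Walk the sorted start/end points keeping a running depth.
The depth first hits 4 at 7:00 am.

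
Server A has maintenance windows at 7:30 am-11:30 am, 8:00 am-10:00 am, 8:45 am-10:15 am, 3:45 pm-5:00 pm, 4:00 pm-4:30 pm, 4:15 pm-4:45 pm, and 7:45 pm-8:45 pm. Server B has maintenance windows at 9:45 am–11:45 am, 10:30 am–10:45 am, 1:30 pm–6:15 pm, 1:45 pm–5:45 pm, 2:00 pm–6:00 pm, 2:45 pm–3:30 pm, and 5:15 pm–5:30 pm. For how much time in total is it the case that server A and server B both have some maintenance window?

3 h

First set merges to 7:30 am–11:30 am, 3:45 pm–5:00 pm, 7:45 pm–8:45 pm.
Second set merges to 9:45 am–11:45 am, 1:30 pm–6:15 pm.
A ∩ B = 9:45 am–11:30 am, 3:45 pm–5:00 pm.
Total: 1 h 45 min + 1 h 15 min = 3 h.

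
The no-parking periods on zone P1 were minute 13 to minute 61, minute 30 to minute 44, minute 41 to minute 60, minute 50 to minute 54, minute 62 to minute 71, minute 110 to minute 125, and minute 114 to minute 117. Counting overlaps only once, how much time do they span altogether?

Merged: minute 13 to minute 61, minute 62 to minute 71, minute 110 to minute 125.
Lengths: 48 minutes + 9 minutes + 15 minutes = 72 minutes.

72 minutes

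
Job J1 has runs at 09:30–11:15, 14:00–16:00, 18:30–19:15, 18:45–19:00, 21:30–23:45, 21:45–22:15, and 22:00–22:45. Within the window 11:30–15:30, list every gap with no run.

Covered (merged): 09:30-11:15, 14:00-16:00, 18:30-19:15, 21:30-23:45.
Complement within 11:30-15:30: 11:30-14:00.

11:30-14:00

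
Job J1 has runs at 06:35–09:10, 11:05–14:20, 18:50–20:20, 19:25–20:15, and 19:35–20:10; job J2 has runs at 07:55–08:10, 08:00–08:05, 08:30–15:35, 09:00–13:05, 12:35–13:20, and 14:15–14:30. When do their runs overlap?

A, merged: 06:35-09:10, 11:05-14:20, 18:50-20:20.
B, merged: 07:55-08:10, 08:30-15:35.
06:35-09:10 overlaps B on 07:55-08:10, 08:30-09:10.
11:05-14:20 overlaps B on 11:05-14:20.
18:50-20:20 falls entirely outside B.

07:55-08:10, 08:30-09:10, 11:05-14:20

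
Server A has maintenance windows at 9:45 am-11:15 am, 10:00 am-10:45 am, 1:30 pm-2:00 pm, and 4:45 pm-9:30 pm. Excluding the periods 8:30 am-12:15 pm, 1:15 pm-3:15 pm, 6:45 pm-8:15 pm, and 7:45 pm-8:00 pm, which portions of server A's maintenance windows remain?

4:45 pm–6:45 pm, 8:15 pm–9:30 pm

Merge the first list: 9:45 am–11:15 am, 1:30 pm–2:00 pm, 4:45 pm–9:30 pm.
Merge the second list: 8:30 am–12:15 pm, 1:15 pm–3:15 pm, 6:45 pm–8:15 pm.
9:45 am–11:15 am: entirely removed.
1:30 pm–2:00 pm: entirely removed.
4:45 pm–9:30 pm \ B = 4:45 pm–6:45 pm, 8:15 pm–9:30 pm.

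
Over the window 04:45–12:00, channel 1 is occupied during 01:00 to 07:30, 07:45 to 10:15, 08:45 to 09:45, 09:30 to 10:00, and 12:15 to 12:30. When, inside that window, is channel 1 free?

07:30-07:45, 10:15-12:00

The merged coverage is 01:00-07:30, 07:45-10:15, 12:15-12:30.
Complement within 04:45-12:00: 07:30-07:45, 10:15-12:00.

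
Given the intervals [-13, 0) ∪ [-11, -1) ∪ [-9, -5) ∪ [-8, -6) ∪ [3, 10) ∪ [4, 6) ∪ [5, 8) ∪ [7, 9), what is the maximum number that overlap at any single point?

4

Sweep endpoints in order; track running count of active intervals.
Peak of 4 reached at -8.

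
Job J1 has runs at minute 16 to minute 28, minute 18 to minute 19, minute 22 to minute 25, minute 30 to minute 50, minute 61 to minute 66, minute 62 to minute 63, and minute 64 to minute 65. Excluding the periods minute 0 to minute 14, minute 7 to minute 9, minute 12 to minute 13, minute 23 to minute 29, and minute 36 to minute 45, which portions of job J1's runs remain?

minute 16 to minute 23, minute 30 to minute 36, minute 45 to minute 50, minute 61 to minute 66

A, merged: minute 16 to minute 28, minute 30 to minute 50, minute 61 to minute 66.
B, merged: minute 0 to minute 14, minute 23 to minute 29, minute 36 to minute 45.
minute 16 to minute 28 minus B → minute 16 to minute 23.
minute 30 to minute 50 minus B → minute 30 to minute 36, minute 45 to minute 50.
minute 61 to minute 66: no B overlap → unchanged.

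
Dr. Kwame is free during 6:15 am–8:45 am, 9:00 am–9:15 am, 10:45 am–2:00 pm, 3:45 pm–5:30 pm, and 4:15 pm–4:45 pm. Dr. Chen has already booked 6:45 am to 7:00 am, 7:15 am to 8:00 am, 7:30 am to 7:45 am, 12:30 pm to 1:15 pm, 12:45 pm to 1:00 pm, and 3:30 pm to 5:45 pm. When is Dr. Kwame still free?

Merge the first list: 6:15 am–8:45 am, 9:00 am–9:15 am, 10:45 am–2:00 pm, 3:45 pm–5:30 pm.
Merge the second list: 6:45 am–7:00 am, 7:15 am–8:00 am, 12:30 pm–1:15 pm, 3:30 pm–5:45 pm.
6:15 am–8:45 am with B removed leaves 6:15 am–6:45 am, 7:00 am–7:15 am, 8:00 am–8:45 am.
9:00 am–9:15 am is untouched.
10:45 am–2:00 pm with B removed leaves 10:45 am–12:30 pm, 1:15 pm–2:00 pm.
3:45 pm–5:30 pm lies entirely inside B → drops out.

6:15 am–6:45 am, 7:00 am–7:15 am, 8:00 am–8:45 am, 9:00 am–9:15 am, 10:45 am–12:30 pm, 1:15 pm–2:00 pm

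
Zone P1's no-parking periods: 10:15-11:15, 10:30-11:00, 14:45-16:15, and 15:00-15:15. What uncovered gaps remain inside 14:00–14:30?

14:00-14:30

After merging, the occupied span is 10:15-11:15, 14:45-16:15.
Uncovered inside 14:00-14:30: 14:00-14:30.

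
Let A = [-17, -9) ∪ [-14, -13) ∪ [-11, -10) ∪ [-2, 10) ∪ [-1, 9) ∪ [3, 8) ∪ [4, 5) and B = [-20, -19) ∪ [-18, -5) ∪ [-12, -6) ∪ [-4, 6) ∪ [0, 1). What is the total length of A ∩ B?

16

First set merges to [-17, -9), [-2, 10).
Second set merges to [-20, -19), [-18, -5), [-4, 6).
A ∩ B = [-17, -9), [-2, 6).
Total: 8 + 8 = 16.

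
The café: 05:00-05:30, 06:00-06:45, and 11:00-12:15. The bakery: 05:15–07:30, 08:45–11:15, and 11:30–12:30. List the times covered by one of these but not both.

05:00–05:15, 05:30–06:00, 06:45–07:30, 08:45–11:00, 11:15–11:30, 12:15–12:30

A but not B: 05:00–05:15, 11:15–11:30.
B but not A: 05:30–06:00, 06:45–07:30, 08:45–11:00, 12:15–12:30.
Combining gives A △ B.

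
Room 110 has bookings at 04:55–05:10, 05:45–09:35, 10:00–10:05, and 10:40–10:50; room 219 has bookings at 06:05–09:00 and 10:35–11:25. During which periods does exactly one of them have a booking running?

04:55–05:10, 05:45–06:05, 09:00–09:35, 10:00–10:05, 10:35–10:40, 10:50–11:25

A but not B: 04:55–05:10, 05:45–06:05, 09:00–09:35, 10:00–10:05.
B but not A: 10:35–10:40, 10:50–11:25.
Combining gives A △ B.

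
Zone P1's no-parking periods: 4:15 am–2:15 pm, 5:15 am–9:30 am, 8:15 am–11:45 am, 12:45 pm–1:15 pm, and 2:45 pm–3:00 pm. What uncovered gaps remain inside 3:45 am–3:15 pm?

After merging, the occupied span is 4:15 am–2:15 pm, 2:45 pm–3:00 pm.
Gaps within 3:45 am–3:15 pm: 3:45 am–4:15 am, 2:15 pm–2:45 pm, 3:00 pm–3:15 pm.

3:45 am–4:15 am, 2:15 pm–2:45 pm, 3:00 pm–3:15 pm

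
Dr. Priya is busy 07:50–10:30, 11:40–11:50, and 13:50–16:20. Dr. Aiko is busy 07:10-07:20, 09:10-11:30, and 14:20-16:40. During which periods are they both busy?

07:50–10:30 overlaps B on 09:10–10:30.
11:40–11:50 falls entirely outside B.
13:50–16:20 overlaps B on 14:20–16:20.

09:10–10:30, 14:20–16:20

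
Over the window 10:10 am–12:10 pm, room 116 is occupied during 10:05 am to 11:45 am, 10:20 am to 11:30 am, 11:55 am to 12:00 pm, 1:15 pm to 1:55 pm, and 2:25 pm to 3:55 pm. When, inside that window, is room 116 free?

11:45 am–11:55 am, 12:00 pm–12:10 pm

After merging, the occupied span is 10:05 am–11:45 am, 11:55 am–12:00 pm, 1:15 pm–1:55 pm, 2:25 pm–3:55 pm.
Gaps within 10:10 am–12:10 pm: 11:45 am–11:55 am, 12:00 pm–12:10 pm.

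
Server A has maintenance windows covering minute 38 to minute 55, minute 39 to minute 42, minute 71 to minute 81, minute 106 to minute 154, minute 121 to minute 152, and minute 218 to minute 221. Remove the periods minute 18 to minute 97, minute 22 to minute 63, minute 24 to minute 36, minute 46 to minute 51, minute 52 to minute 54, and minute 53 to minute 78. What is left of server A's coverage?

Merge the first list: minute 38 to minute 55, minute 71 to minute 81, minute 106 to minute 154, minute 218 to minute 221.
Merge the second list: minute 18 to minute 97.
minute 38 to minute 55: fully covered by B → removed.
minute 71 to minute 81: fully covered by B → removed.
minute 106 to minute 154: no B overlap → unchanged.
minute 218 to minute 221: no B overlap → unchanged.

minute 106 to minute 154, minute 218 to minute 221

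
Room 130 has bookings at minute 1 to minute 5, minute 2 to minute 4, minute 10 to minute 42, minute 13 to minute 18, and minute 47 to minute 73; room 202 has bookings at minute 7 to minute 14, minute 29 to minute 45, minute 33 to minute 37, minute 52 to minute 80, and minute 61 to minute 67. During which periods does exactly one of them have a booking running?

First set merges to minute 1 to minute 5, minute 10 to minute 42, minute 47 to minute 73.
Second set merges to minute 7 to minute 14, minute 29 to minute 45, minute 52 to minute 80.
Only in the first: minute 1 to minute 5, minute 14 to minute 29, minute 47 to minute 52.
Only in the second: minute 7 to minute 10, minute 42 to minute 45, minute 73 to minute 80.
Together these are the periods covered by exactly one.

minute 1 to minute 5, minute 7 to minute 10, minute 14 to minute 29, minute 42 to minute 45, minute 47 to minute 52, minute 73 to minute 80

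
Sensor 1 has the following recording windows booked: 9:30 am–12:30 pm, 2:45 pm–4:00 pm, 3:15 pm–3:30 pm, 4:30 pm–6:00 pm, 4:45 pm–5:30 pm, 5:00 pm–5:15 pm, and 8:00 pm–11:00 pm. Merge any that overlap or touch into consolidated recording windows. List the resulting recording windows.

9:30 am–12:30 pm, 2:45 pm–4:00 pm, 4:30 pm–6:00 pm, 8:00 pm–11:00 pm

2:45 pm–4:00 pm is disjoint → start new block.
3:15 pm–3:30 pm overlaps/touches 2:45 pm–4:00 pm → extend to 2:45 pm–4:00 pm.
4:30 pm–6:00 pm is disjoint → start new block.
4:45 pm–5:30 pm overlaps/touches 4:30 pm–6:00 pm → extend to 4:30 pm–6:00 pm.
5:00 pm–5:15 pm overlaps/touches 4:30 pm–6:00 pm → extend to 4:30 pm–6:00 pm.
8:00 pm–11:00 pm is disjoint → start new block.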